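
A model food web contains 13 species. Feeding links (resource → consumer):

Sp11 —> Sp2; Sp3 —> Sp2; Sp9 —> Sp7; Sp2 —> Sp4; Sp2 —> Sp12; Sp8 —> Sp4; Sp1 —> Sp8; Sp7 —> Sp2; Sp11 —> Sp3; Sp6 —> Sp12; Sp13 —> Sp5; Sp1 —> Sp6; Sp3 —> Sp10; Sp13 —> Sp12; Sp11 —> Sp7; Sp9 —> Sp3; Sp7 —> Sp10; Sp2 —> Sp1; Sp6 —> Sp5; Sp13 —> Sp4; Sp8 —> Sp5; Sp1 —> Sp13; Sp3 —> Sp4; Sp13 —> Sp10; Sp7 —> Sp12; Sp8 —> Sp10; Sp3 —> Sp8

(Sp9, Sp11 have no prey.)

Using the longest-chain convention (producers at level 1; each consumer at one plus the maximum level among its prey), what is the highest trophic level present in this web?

Producers (level 1): Sp9, Sp11.
Sp9 → Sp3 → Sp2 → Sp1 → Sp6 → Sp12 gives Sp12 level 6.
No species has a prey at level 6, so no species reaches level 7.

6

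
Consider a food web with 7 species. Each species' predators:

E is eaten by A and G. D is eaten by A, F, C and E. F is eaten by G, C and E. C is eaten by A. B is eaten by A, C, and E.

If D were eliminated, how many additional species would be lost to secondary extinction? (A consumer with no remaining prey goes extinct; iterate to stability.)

1

Remove D.
Round 1: F (all prey gone) → extinct.
No further losses. Total secondary extinctions: 1.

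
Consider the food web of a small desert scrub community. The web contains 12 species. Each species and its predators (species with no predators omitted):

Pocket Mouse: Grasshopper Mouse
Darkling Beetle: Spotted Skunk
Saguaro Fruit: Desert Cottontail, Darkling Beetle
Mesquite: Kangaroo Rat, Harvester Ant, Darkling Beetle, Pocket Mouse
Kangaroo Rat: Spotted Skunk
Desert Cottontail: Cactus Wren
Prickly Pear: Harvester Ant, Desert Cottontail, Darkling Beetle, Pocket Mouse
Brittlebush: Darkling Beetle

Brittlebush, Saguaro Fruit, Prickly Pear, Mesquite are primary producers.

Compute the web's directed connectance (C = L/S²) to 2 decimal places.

C = 0.10

The web has S = 12 species and L = 15 feeding links.
C = L / S² = 15 / 144 = 0.1042 ≈ 0.10.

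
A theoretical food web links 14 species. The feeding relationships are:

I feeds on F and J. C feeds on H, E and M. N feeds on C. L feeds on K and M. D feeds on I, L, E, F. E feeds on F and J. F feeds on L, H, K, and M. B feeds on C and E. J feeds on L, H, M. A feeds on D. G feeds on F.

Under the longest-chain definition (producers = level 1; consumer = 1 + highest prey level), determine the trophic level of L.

K is a producer → level 1.
L eats K (level 1); other prey at levels: M 1 → level 2.

Trophic level 2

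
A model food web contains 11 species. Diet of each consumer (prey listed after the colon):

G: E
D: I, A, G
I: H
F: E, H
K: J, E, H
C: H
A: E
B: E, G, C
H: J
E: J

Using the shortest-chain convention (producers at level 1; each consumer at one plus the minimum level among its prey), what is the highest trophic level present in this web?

4

Producers (level 1): J.
Following each consumer down to its lowest-level prey: J → H → I → D (levels 1 through 4).
All prey of D (I 3, A 3, G 3) are at level 3 or above, so D is at level 1 + 3 = 4.
Every consumer has at least one prey at level 3 or below, so none exceeds level 4.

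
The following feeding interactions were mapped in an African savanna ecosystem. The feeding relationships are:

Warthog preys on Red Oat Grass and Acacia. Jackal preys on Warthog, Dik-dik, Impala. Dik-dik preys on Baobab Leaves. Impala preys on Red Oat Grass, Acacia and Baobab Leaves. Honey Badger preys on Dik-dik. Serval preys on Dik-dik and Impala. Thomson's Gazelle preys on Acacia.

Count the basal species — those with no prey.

3

Basal species (no prey listed): Baobab Leaves, Red Oat Grass, Acacia.
Count: 3.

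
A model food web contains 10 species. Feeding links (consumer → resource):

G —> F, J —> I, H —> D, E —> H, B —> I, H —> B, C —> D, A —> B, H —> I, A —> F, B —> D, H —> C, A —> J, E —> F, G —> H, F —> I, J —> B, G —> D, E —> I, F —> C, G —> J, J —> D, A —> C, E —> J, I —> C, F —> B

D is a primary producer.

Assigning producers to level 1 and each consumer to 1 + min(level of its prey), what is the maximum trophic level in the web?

3

Producers (level 1): D.
Following each consumer down to its lowest-level prey: D → C → I (levels 1 through 3).
All prey of I (C 2) are at level 2 or above, so I is at level 1 + 2 = 3.
Every consumer has at least one prey at level 2 or below, so none exceeds level 3.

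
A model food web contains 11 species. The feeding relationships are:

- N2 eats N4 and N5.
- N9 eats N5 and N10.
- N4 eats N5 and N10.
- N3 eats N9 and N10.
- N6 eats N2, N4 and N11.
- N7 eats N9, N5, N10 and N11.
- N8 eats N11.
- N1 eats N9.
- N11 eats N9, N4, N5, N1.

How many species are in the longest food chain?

One longest chain: N5 → N9 → N1 → N11 → N7.
It has 5 species and 4 links.

5 species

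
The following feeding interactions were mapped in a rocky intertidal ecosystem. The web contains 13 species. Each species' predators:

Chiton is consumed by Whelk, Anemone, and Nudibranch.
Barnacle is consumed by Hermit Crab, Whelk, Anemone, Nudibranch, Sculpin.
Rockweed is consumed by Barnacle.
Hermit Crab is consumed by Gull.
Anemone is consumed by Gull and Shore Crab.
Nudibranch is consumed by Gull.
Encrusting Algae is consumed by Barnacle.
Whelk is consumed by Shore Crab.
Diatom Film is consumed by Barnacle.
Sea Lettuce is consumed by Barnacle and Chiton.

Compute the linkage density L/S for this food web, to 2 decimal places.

L/S = 1.38

There are L = 18 links among S = 13 species.
L/S = 18/13 = 1.3846 ≈ 1.38.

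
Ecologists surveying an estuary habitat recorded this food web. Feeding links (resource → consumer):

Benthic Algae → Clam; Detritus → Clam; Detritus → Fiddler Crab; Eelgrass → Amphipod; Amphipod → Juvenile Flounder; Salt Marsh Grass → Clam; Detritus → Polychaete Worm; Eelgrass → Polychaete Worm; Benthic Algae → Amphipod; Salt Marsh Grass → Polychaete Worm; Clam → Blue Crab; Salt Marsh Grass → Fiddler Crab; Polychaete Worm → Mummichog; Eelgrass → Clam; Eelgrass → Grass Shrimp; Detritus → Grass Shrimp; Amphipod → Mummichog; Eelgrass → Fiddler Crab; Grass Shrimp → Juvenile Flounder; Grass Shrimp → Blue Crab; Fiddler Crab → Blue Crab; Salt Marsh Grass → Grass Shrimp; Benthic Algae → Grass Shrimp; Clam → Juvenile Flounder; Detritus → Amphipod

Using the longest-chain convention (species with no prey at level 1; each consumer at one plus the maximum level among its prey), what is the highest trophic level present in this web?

3

Basal resources (level 1): Benthic Algae, Detritus, Eelgrass, Salt Marsh Grass.
Benthic Algae → Clam → Juvenile Flounder gives Juvenile Flounder level 3.
No species has a prey at level 3, so no species reaches level 4.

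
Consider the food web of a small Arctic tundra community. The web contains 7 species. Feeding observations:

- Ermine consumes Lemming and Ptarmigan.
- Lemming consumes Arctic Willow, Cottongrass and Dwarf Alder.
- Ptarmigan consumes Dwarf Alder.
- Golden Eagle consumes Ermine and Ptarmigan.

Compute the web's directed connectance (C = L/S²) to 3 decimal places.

C = 0.163

The web has S = 7 species and L = 8 feeding links.
C = L / S² = 8 / 49 = 0.1633 ≈ 0.163.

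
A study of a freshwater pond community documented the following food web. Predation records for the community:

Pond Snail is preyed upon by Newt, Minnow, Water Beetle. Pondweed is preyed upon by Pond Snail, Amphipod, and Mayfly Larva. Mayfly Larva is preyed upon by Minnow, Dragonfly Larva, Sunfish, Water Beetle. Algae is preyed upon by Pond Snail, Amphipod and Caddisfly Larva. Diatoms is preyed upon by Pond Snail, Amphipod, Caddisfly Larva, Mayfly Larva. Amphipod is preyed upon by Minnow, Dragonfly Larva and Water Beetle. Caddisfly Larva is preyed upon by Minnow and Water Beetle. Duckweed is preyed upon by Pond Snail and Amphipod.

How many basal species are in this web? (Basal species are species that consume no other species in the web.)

Basal species (no prey listed): Pondweed, Algae, Duckweed, Diatoms.
Count: 4.

4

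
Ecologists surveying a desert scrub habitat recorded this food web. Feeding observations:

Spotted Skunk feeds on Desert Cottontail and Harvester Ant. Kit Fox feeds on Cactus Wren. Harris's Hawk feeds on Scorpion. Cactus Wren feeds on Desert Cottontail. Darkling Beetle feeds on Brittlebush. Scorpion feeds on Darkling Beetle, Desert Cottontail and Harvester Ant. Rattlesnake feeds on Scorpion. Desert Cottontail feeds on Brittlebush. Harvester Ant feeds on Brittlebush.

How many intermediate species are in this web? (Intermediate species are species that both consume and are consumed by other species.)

5

Intermediate species (has both prey and predators): Harvester Ant, Darkling Beetle, Desert Cottontail, Scorpion, Cactus Wren.
Count: 5.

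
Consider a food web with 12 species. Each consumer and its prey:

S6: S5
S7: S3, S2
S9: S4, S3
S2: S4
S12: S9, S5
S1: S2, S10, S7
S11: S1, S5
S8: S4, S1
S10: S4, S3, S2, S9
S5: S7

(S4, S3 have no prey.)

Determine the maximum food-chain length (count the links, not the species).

One longest chain: S4 → S2 → S7 → S5 → S6.
It has 5 species and 4 links.

4 links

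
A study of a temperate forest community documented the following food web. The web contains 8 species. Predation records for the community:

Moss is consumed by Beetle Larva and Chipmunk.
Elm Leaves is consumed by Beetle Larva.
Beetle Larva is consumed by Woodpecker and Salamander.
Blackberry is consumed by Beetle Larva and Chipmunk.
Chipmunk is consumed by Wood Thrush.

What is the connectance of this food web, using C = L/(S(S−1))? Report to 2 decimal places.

C = 0.14

The web has S = 8 species and L = 8 feeding links.
C = L / (S(S−1)) = 8 / 56 = 0.1429 ≈ 0.14.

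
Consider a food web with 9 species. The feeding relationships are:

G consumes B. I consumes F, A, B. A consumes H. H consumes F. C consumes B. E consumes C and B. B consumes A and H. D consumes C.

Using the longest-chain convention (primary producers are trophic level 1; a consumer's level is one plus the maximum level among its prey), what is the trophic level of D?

F is a producer → level 1.
H eats F → level 2.
A eats H → level 3.
B eats A (level 3); other prey at levels: H 2 → level 4.
C eats B → level 5.
D eats C → level 6.

Trophic level 6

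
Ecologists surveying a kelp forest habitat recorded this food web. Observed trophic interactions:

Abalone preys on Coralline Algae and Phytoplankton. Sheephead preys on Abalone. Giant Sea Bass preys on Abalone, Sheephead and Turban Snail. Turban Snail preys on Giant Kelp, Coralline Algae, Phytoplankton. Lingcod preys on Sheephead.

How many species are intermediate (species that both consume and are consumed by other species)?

Intermediate species (has both prey and predators): Turban Snail, Abalone, Sheephead.
Count: 3.

3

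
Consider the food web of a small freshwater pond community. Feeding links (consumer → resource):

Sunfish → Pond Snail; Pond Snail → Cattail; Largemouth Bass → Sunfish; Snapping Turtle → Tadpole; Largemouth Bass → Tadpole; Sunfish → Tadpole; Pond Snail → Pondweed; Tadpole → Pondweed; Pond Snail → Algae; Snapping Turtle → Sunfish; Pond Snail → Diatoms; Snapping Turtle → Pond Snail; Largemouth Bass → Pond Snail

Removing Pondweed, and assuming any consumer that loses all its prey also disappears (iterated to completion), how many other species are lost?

Remove Pondweed.
Round 1: Tadpole (all prey gone) → extinct.
No further losses. Total secondary extinctions: 1.

1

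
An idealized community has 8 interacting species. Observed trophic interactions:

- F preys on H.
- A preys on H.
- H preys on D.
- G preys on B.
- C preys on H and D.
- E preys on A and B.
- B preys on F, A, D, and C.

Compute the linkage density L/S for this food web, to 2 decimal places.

L/S = 1.50

There are L = 12 links among S = 8 species.
L/S = 12/8 = 1.5000 ≈ 1.50.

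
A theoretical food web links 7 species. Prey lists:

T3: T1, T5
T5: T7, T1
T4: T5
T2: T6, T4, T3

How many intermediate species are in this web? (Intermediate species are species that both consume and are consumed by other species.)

Intermediate species (has both prey and predators): T5, T4, T3.
Count: 3.

3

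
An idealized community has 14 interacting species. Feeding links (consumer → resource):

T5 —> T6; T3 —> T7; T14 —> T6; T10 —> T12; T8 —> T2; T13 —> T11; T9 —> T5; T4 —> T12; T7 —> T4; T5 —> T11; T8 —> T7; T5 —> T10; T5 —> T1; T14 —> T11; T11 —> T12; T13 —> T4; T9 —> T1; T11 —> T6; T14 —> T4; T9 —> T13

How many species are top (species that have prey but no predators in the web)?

Top species (has prey, but nothing eats it): T14, T3, T8, T9.
Count: 4.

4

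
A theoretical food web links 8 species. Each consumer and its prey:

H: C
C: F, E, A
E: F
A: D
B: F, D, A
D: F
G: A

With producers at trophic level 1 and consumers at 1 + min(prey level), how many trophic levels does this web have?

Producers (level 1): F.
Following each consumer down to its lowest-level prey: F → D → A → G (levels 1 through 4).
All prey of G (A 3) are at level 3 or above, so G is at level 1 + 3 = 4.
Every consumer has at least one prey at level 3 or below, so none exceeds level 4.

4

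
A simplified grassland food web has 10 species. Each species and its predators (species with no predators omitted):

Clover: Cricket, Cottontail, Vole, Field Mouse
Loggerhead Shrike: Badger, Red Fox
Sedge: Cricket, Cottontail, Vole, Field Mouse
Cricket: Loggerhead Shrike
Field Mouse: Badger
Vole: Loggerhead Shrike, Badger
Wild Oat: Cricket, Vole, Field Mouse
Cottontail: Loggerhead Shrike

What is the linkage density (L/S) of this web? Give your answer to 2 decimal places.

L/S = 1.80

There are L = 18 links among S = 10 species.
L/S = 18/10 = 1.8000 ≈ 1.80.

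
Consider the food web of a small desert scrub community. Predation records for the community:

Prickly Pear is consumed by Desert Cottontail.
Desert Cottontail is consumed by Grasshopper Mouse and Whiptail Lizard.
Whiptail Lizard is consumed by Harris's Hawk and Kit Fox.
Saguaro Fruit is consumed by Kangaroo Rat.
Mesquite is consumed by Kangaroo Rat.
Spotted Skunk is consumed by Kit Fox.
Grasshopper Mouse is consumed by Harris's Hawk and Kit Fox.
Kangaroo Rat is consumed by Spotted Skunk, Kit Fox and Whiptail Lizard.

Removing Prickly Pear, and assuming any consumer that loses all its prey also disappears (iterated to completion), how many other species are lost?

Remove Prickly Pear.
Round 1: Desert Cottontail (all prey gone) → extinct.
Round 2: Grasshopper Mouse (all prey gone) → extinct.
No further losses. Total secondary extinctions: 2.

2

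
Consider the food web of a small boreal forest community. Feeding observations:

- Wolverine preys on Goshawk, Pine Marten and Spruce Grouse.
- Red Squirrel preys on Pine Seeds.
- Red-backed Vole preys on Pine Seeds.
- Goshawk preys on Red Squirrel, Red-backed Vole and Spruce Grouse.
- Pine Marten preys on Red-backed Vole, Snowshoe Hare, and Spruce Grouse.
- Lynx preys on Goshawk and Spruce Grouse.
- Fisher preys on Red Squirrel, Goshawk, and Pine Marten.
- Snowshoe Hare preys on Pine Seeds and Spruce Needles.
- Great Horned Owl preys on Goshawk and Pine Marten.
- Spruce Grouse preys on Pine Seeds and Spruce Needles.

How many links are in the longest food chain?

One longest chain: Pine Seeds → Red-backed Vole → Goshawk → Great Horned Owl.
It has 4 species and 3 links.

3 links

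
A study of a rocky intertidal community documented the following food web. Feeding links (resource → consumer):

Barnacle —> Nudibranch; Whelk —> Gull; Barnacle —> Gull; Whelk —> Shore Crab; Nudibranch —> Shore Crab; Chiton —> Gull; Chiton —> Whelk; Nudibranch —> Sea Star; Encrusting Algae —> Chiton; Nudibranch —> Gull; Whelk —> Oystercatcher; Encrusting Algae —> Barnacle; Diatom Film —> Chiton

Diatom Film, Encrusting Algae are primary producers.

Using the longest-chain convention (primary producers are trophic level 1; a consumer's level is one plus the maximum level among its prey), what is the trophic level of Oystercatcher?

Diatom Film is a producer → level 1.
Chiton eats Diatom Film (level 1); other prey at levels: Encrusting Algae 1 → level 2.
Whelk eats Chiton → level 3.
Oystercatcher eats Whelk → level 4.

Trophic level 4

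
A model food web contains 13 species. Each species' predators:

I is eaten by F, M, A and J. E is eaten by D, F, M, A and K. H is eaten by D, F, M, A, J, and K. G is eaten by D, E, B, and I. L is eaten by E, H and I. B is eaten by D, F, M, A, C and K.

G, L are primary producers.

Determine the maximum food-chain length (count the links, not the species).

2 links

One longest chain: G → I → F.
It has 3 species and 2 links.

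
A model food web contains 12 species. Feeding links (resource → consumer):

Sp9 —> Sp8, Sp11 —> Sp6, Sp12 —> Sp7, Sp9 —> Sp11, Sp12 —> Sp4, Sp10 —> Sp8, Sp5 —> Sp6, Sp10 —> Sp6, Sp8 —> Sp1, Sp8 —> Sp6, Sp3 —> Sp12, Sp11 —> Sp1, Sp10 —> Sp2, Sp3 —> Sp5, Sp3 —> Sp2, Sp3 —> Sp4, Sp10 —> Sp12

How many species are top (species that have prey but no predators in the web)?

Top species (has prey, but nothing eats it): Sp2, Sp1, Sp7, Sp4, Sp6.
Count: 5.

5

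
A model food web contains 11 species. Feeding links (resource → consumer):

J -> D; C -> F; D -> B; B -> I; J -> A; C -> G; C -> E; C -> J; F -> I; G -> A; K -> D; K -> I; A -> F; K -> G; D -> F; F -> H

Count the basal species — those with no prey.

Basal species (no prey listed): K, C.
Count: 2.

2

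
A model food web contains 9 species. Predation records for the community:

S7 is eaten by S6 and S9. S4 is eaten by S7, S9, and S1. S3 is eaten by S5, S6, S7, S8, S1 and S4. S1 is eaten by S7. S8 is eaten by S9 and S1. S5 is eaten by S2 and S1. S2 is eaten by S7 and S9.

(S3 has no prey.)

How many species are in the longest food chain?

One longest chain: S3 → S5 → S1 → S7 → S6.
It has 5 species and 4 links.

5 species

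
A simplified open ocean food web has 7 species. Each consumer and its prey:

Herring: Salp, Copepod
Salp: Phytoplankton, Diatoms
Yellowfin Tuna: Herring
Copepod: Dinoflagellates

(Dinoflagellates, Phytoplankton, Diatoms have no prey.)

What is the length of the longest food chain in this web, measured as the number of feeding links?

3 links

One longest chain: Phytoplankton → Salp → Herring → Yellowfin Tuna.
It has 4 species and 3 links.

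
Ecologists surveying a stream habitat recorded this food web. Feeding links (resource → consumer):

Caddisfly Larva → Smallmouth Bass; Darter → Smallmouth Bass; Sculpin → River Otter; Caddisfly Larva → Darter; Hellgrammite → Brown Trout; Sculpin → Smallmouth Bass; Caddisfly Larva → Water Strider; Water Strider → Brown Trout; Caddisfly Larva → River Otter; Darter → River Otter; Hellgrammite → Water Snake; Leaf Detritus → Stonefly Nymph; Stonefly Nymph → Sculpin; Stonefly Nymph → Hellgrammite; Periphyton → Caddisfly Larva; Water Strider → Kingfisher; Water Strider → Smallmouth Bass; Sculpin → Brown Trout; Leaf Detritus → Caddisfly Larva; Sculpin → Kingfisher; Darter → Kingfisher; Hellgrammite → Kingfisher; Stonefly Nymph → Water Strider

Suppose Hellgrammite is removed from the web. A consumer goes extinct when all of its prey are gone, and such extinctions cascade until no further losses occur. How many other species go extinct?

1

Remove Hellgrammite.
Round 1: Water Snake (all prey gone) → extinct.
No further losses. Total secondary extinctions: 1.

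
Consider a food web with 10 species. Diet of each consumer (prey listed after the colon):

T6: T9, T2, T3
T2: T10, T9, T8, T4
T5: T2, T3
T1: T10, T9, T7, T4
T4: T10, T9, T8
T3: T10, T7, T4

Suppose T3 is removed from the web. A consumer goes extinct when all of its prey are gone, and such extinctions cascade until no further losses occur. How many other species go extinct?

0

Remove T3.
Every predator of it retains at least one other prey: T5 still has T2; T6 still has T9, T2.
No consumer loses all prey, so no secondary extinctions occur.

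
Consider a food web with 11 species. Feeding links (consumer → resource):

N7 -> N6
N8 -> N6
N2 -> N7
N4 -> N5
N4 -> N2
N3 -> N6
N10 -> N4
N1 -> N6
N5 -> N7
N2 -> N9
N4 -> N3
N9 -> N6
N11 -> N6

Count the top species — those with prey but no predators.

Top species (has prey, but nothing eats it): N11, N1, N8, N10.
Count: 4.

4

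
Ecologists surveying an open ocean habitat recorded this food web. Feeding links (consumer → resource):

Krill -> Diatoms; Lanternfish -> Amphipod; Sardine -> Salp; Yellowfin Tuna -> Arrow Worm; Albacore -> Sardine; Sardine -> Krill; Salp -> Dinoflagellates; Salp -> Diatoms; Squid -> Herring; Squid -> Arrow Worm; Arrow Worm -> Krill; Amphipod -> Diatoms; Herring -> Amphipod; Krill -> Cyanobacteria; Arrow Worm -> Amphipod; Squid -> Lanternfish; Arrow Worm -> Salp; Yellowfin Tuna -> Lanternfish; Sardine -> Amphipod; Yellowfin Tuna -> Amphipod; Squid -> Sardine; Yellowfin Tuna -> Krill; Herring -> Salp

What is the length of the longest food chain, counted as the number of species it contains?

4 species

One longest chain: Diatoms → Amphipod → Lanternfish → Yellowfin Tuna.
It has 4 species and 3 links.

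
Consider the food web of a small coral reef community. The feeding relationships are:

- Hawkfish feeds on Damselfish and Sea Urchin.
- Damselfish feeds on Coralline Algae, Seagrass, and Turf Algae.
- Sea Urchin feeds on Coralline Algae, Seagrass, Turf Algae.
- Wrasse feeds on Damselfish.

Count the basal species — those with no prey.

3

Basal species (no prey listed): Coralline Algae, Turf Algae, Seagrass.
Count: 3.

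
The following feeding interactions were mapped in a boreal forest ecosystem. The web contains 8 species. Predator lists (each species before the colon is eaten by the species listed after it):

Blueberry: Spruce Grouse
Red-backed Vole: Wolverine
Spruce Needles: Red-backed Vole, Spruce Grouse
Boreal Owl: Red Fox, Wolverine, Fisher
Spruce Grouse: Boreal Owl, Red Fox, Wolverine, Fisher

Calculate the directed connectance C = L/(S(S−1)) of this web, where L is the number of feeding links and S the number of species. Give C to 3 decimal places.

C = 0.196

The web has S = 8 species and L = 11 feeding links.
C = L / (S(S−1)) = 11 / 56 = 0.1964 ≈ 0.196.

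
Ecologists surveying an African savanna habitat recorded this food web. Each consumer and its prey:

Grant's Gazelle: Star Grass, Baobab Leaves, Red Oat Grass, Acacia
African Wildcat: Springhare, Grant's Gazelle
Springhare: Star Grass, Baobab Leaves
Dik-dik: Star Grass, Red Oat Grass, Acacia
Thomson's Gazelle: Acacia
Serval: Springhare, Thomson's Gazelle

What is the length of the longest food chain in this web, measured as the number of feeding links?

One longest chain: Star Grass → Springhare → African Wildcat.
It has 3 species and 2 links.

2 links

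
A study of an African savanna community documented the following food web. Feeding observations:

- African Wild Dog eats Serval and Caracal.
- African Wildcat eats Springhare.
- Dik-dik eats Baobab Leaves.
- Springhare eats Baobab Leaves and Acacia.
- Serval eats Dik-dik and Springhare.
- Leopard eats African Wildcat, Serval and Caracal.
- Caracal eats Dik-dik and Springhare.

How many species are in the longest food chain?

One longest chain: Baobab Leaves → Dik-dik → Caracal → African Wild Dog.
It has 4 species and 3 links.

4 species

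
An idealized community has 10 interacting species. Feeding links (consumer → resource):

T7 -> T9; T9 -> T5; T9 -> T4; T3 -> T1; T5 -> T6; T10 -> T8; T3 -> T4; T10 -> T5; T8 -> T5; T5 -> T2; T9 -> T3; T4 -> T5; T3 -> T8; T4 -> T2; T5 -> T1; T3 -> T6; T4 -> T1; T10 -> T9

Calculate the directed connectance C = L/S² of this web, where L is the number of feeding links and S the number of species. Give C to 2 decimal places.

C = 0.18

The web has S = 10 species and L = 18 feeding links.
C = L / S² = 18 / 100 = 0.1800 ≈ 0.18.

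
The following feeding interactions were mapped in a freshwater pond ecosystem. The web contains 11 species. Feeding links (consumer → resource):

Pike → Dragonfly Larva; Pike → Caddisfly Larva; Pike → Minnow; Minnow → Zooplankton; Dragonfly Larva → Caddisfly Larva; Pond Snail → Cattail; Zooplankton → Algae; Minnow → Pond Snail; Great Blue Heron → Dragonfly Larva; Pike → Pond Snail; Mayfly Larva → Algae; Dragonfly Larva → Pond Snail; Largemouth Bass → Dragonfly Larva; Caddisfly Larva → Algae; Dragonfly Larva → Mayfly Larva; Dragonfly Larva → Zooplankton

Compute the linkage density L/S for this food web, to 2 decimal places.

There are L = 16 links among S = 11 species.
L/S = 16/11 = 1.4545 ≈ 1.45.

L/S = 1.45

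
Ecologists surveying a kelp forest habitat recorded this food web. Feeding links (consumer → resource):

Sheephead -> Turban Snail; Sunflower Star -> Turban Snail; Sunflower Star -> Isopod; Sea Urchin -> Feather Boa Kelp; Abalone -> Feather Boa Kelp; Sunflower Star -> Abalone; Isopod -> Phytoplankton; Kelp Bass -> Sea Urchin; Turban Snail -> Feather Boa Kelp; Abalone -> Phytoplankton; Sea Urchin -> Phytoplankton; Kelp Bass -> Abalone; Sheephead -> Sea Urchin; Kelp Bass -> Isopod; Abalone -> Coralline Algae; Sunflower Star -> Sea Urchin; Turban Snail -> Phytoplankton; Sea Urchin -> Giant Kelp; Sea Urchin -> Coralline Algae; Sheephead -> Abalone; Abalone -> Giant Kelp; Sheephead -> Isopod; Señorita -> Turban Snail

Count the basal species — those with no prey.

Basal species (no prey listed): Giant Kelp, Feather Boa Kelp, Phytoplankton, Coralline Algae.
Count: 4.

4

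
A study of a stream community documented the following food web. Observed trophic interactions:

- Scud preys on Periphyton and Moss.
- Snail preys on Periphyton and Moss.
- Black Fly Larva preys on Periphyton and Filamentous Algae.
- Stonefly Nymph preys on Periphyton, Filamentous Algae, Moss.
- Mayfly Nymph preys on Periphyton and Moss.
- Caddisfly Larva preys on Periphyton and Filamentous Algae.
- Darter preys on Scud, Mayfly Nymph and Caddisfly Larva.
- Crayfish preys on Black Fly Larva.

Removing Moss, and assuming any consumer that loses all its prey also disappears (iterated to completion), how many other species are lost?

0

Remove Moss.
Every predator of it retains at least one other prey: Stonefly Nymph still has Periphyton, Filamentous Algae; Scud still has Periphyton; Mayfly Nymph still has Periphyton; Snail still has Periphyton.
No consumer loses all prey, so no secondary extinctions occur.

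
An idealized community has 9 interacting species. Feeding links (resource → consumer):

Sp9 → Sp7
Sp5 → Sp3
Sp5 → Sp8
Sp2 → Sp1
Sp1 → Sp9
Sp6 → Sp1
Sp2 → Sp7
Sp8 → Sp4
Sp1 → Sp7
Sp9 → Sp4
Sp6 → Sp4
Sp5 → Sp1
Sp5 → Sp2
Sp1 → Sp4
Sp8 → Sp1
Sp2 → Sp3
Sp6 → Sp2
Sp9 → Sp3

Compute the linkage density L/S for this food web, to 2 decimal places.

L/S = 2.00

There are L = 18 links among S = 9 species.
L/S = 18/9 = 2.0000 ≈ 2.00.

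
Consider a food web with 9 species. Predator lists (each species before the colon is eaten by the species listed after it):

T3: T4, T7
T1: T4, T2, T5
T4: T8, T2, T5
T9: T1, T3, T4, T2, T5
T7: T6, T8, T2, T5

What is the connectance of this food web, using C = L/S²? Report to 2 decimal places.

The web has S = 9 species and L = 17 feeding links.
C = L / S² = 17 / 81 = 0.2099 ≈ 0.21.

C = 0.21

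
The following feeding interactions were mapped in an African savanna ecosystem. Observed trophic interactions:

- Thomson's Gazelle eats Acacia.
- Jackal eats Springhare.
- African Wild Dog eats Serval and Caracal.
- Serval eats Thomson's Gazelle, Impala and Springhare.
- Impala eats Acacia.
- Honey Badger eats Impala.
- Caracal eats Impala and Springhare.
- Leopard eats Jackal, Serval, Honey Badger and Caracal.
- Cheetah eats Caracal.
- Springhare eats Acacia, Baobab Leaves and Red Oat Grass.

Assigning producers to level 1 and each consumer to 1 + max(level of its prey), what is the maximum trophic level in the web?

4

Producers (level 1): Acacia, Red Oat Grass, Baobab Leaves.
Acacia → Springhare → Caracal → African Wild Dog gives African Wild Dog level 4.
No species has a prey at level 4, so no species reaches level 5.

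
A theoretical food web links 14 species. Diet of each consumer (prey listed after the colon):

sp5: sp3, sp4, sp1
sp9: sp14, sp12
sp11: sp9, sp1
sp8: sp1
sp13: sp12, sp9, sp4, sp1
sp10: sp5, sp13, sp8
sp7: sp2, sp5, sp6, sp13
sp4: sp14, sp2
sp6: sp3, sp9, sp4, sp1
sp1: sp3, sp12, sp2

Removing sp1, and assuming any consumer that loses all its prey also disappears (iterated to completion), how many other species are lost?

1

Remove sp1.
Round 1: sp8 (all prey gone) → extinct.
No further losses. Total secondary extinctions: 1.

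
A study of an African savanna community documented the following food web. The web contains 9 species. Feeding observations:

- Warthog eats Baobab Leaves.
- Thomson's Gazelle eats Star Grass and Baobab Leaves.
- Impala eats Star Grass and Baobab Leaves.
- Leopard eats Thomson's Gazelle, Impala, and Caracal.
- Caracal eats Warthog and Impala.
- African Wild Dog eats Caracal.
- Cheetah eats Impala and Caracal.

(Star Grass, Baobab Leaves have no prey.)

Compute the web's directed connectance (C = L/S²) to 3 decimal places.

C = 0.160

The web has S = 9 species and L = 13 feeding links.
C = L / S² = 13 / 81 = 0.1605 ≈ 0.160.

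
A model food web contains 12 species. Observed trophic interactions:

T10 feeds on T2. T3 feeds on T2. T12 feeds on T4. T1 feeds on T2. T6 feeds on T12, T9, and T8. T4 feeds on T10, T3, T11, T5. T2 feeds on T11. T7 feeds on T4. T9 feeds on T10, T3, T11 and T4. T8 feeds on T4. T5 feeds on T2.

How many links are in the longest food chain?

One longest chain: T11 → T2 → T5 → T4 → T8 → T6.
It has 6 species and 5 links.

5 links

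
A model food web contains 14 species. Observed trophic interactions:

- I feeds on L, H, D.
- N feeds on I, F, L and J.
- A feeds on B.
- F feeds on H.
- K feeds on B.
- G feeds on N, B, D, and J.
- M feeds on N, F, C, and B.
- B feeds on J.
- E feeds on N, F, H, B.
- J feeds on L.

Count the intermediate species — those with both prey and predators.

Intermediate species (has both prey and predators): F, I, J, B, N.
Count: 5.

5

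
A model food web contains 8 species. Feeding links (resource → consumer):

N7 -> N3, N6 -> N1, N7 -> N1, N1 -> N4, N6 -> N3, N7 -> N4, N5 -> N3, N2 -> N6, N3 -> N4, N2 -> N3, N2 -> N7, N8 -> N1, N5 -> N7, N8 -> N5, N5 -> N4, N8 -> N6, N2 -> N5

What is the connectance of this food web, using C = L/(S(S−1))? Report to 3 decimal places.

The web has S = 8 species and L = 17 feeding links.
C = L / (S(S−1)) = 17 / 56 = 0.3036 ≈ 0.304.

C = 0.304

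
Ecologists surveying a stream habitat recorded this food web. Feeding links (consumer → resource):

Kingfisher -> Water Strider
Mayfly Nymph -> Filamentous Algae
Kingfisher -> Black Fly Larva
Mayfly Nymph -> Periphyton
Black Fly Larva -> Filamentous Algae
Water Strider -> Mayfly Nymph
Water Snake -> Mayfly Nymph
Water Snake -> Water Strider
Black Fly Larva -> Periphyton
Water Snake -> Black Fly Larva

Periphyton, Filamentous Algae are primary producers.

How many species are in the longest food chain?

4 species

One longest chain: Periphyton → Mayfly Nymph → Water Strider → Water Snake.
It has 4 species and 3 links.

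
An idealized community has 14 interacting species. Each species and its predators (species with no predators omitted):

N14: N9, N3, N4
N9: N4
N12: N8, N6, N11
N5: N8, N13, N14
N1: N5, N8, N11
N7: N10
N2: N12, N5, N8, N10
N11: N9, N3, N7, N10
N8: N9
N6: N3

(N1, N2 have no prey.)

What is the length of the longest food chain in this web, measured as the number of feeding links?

4 links

One longest chain: N1 → N5 → N14 → N9 → N4.
It has 5 species and 4 links.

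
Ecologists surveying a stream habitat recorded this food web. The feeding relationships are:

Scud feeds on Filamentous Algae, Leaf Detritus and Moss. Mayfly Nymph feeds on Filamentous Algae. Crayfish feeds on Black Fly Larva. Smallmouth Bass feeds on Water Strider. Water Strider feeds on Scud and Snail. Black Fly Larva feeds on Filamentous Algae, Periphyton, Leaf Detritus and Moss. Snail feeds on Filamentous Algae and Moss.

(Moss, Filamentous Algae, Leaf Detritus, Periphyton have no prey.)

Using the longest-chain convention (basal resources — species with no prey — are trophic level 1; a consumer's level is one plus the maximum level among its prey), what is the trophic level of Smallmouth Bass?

Moss has no prey (basal) → level 1.
Scud eats Moss (level 1); other prey at levels: Filamentous Algae 1, Leaf Detritus 1 → level 2.
Water Strider eats Scud (level 2); other prey at levels: Snail 2 → level 3.
Smallmouth Bass eats Water Strider → level 4.

Trophic level 4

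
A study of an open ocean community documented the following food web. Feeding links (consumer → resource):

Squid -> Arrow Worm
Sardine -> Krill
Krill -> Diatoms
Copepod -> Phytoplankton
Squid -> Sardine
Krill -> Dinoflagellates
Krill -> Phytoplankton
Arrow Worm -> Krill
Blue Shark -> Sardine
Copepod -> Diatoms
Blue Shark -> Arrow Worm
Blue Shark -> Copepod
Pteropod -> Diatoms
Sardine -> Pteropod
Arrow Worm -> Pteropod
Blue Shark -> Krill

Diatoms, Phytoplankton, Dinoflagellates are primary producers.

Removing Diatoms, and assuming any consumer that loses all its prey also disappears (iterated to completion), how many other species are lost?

Remove Diatoms.
Round 1: Pteropod (all prey gone) → extinct.
No further losses. Total secondary extinctions: 1.

1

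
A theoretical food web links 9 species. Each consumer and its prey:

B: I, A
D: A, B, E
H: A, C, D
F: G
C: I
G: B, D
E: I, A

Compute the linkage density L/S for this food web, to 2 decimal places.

L/S = 1.56

There are L = 14 links among S = 9 species.
L/S = 14/9 = 1.5556 ≈ 1.56.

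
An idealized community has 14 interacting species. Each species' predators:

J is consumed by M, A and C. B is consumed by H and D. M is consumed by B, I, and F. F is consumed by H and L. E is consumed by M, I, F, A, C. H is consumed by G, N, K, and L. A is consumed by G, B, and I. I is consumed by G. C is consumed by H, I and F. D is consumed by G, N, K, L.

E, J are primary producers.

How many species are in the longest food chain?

One longest chain: E → M → F → H → N.
It has 5 species and 4 links.

5 species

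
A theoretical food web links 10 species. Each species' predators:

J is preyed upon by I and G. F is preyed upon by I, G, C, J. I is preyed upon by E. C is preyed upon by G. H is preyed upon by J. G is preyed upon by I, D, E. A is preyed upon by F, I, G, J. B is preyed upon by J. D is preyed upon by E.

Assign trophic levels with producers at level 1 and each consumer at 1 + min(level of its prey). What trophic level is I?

Trophic level 2

A is a producer → level 1.
I eats A → level 2.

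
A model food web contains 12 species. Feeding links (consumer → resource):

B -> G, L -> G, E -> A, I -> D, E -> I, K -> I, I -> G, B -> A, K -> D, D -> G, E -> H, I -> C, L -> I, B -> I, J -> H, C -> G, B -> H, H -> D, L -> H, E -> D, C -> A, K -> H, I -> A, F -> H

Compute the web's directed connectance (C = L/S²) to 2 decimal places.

C = 0.17

The web has S = 12 species and L = 24 feeding links.
C = L / S² = 24 / 144 = 0.1667 ≈ 0.17.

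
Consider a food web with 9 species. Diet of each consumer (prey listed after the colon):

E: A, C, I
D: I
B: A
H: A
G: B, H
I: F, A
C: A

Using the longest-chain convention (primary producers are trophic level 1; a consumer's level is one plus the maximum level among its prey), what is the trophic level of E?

Trophic level 3

A is a producer → level 1.
C eats A → level 2.
E eats C (level 2); other prey at levels: A 1, I 2 → level 3.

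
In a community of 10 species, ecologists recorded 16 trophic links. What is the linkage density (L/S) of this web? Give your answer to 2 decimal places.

There are L = 16 links among S = 10 species.
L/S = 16/10 = 1.6000 ≈ 1.60.

L/S = 1.60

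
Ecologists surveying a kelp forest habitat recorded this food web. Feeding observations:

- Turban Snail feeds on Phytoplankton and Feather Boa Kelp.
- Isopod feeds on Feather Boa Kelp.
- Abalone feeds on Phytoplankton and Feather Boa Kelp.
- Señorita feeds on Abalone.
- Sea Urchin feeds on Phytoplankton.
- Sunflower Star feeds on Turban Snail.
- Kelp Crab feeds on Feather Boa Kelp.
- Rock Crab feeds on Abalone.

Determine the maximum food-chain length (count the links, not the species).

One longest chain: Phytoplankton → Abalone → Señorita.
It has 3 species and 2 links.

2 links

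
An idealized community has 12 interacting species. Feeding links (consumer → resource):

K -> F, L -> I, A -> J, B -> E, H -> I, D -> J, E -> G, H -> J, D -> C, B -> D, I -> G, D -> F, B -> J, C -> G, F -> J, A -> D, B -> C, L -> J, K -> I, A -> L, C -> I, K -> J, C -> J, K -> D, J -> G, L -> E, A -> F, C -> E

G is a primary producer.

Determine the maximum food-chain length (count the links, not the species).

4 links

One longest chain: G → I → C → D → B.
It has 5 species and 4 links.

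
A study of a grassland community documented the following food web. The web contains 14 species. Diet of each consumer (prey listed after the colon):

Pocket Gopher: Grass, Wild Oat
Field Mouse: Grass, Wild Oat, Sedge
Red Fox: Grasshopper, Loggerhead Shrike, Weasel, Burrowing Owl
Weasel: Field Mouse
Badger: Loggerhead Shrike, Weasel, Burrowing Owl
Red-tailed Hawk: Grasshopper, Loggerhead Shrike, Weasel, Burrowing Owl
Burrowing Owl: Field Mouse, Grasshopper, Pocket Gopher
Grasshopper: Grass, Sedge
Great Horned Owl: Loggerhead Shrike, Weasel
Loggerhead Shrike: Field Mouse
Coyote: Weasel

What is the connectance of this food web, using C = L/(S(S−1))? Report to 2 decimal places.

The web has S = 14 species and L = 26 feeding links.
C = L / (S(S−1)) = 26 / 182 = 0.1429 ≈ 0.14.

C = 0.14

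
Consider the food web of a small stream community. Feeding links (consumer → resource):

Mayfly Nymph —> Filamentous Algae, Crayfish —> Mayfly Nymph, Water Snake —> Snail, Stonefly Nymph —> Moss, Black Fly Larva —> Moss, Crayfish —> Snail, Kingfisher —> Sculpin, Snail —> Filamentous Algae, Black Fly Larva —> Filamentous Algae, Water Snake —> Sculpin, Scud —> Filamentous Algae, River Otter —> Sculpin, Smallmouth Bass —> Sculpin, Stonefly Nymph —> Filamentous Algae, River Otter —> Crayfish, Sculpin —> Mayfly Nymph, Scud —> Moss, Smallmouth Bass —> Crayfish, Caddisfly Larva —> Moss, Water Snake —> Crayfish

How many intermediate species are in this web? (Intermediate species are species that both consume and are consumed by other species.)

4

Intermediate species (has both prey and predators): Mayfly Nymph, Snail, Sculpin, Crayfish.
Count: 4.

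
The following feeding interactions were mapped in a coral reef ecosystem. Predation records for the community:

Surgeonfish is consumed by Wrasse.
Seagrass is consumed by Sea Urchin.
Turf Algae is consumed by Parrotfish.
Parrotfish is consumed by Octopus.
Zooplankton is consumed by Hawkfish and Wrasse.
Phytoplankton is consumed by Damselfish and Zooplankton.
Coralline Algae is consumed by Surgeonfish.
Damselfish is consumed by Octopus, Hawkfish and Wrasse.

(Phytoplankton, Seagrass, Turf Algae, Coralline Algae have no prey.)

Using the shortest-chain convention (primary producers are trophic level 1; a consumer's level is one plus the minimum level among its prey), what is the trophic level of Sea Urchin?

Trophic level 2

Seagrass is a producer → level 1.
Sea Urchin eats Seagrass → level 2.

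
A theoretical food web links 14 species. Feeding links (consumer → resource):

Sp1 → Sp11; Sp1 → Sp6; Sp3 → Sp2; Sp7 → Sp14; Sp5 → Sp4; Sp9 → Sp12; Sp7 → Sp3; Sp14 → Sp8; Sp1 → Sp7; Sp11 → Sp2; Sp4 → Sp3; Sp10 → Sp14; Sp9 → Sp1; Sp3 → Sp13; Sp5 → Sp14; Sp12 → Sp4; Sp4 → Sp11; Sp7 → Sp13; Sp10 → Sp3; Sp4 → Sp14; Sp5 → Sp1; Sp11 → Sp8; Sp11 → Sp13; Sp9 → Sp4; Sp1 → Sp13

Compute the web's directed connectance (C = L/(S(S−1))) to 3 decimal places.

C = 0.137

The web has S = 14 species and L = 25 feeding links.
C = L / (S(S−1)) = 25 / 182 = 0.1374 ≈ 0.137.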